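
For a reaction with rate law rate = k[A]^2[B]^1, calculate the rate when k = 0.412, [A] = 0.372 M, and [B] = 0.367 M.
0.02092 M/s

rate = k·[A]^2·[B]^1 = 0.412·(0.372)^2·(0.367)^1 = 0.412·0.138384·0.367 = 0.02092 M/s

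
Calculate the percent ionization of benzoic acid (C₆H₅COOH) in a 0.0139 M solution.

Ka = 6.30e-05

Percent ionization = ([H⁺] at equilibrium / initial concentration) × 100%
Percent ionization = 6.51%

Let x = [H⁺]. Ka = x²/(C - x) ⇒ x² + (6.30e-05)x - (6.30e-05)(0.0139) = 0. x = 9.0482e-04. Percent = (9.0482e-04/0.0139) × 100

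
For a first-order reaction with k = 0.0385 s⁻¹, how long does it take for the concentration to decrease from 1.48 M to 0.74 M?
18.00 s

From ln[A] = ln[A]₀ - k·t: t = ln([A]₀/[A])/k = ln(1.48/0.74)/0.0385 = ln(2.0000)/0.0385 = 0.6931/0.0385 = 18.00 s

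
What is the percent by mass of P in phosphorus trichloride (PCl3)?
Mass of P in formula = 30.97 × 1 = 30.97 g/mol
Molar mass = 137.32 g/mol
% P = (30.97/137.32) × 100% = 22.55%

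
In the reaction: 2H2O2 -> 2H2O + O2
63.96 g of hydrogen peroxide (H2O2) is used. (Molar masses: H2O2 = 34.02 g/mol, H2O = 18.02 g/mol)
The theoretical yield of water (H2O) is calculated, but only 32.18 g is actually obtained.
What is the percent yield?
Moles of H2O2 = 63.96 g ÷ 34.02 g/mol = 1.88007 mol
Mole ratio: 2 mol H2O / 2 mol H2O2
Moles of H2O = 1.88007 × (2/2) = 1.88007 mol
Theoretical yield = 1.88007 mol × 18.02 g/mol = 33.879 g
Actual yield = 32.18 g
Percent yield = (32.18 / 33.879) × 100% = 95.0%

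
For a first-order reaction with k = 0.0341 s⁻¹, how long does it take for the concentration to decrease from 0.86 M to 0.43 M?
20.33 s

From ln[A] = ln[A]₀ - k·t: t = ln([A]₀/[A])/k = ln(0.86/0.43)/0.0341 = ln(2.0000)/0.0341 = 0.6931/0.0341 = 20.33 s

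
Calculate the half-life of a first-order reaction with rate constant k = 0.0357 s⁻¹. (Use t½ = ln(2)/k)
19.42 s

t½ = ln(2)/k = 0.6931/0.0357 = 19.42 s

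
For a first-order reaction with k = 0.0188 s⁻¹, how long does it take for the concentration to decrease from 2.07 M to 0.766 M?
52.88 s

From ln[A] = ln[A]₀ - k·t: t = ln([A]₀/[A])/k = ln(2.07/0.766)/0.0188 = ln(2.7023)/0.0188 = 0.9941/0.0188 = 52.88 s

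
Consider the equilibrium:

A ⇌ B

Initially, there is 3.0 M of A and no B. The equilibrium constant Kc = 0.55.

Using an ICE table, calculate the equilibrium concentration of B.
[B] = 1.065 M

ICE: [A] = 3.0 − x, [B] = x.
Kc = x/(3.0 − x) = 0.55 ⇒ x = 0.55·3.0/(1 + 0.55) = 1.65/1.55 = 1.065.
[B] = x = 1.065 M.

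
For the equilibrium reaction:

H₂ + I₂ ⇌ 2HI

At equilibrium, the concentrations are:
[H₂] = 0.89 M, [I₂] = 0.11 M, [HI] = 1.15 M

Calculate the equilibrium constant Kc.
K_c = 13.5087

Kc = ([HI]^2) / ([H₂] × [I₂])
   = ((1.15)^2) / ((0.89)·(0.11))
   = 1.3225 / 0.0979 = 13.5087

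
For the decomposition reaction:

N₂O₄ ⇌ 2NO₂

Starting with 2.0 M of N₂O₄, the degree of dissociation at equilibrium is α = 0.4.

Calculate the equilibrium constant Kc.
K_c = 2.1333

x = α·[A]₀ = 0.4 × 2.0 = 0.8 M dissociated.
At eq: [N₂O₄] = 2.0 − 0.8 = 1.2 M; [NO₂] = 2x = 1.6 M.
Kc = [NO₂]²/[N₂O₄] = (1.6)²/1.2 = 2.133.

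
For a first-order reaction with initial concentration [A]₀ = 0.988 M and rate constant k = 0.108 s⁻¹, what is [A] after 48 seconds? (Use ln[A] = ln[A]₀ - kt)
0.0055 M

ln[A] = ln[A]₀ - k·t = ln(0.988) - (0.108)·(48) = -0.0121 - 5.1840 = -5.1961
[A] = e^(-5.1961) = 0.0055 M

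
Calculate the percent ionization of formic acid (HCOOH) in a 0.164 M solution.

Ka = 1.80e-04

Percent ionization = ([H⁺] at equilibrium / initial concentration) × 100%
Percent ionization = 3.26%

Let x = [H⁺]. Ka = x²/(C - x) ⇒ x² + (1.80e-04)x - (1.80e-04)(0.164) = 0. x = 5.3440e-03. Percent = (5.3440e-03/0.164) × 100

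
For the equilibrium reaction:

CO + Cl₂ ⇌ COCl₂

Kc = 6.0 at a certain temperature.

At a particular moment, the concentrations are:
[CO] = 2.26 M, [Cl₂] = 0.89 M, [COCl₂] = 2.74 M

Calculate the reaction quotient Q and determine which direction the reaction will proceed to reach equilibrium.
Q = 1.362, Q < K, reaction proceeds forward (toward products)

Q = ([COCl₂]) / ([CO] × [Cl₂])
  = ((2.74)) / ((2.26)·(0.89)) = 2.74/2.0114 = 1.362
Since Q = 1.362 < Kc = 6.0, the reaction proceeds forward (toward products) to reach equilibrium.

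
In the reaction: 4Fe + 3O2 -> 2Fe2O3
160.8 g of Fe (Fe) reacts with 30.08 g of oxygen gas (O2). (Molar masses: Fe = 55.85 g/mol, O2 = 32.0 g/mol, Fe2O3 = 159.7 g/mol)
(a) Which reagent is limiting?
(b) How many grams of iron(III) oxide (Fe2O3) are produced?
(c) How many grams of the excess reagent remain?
(a) O2, (b) 100.1 g, (c) 90.8 g

Moles of Fe = 160.8 g ÷ 55.85 g/mol = 2.87914 mol
Moles of O2 = 30.08 g ÷ 32.0 g/mol = 0.94 mol
Moles ÷ coefficient: Fe: 2.87914/4 = 0.7198, O2: 0.94/3 = 0.3133
(a) O2 has the smaller value, so O2 is the limiting reagent.
(b) Moles of Fe2O3 = 0.94 mol O2 × (2/3) = 0.626667 mol; mass = 0.626667 mol × 159.7 g/mol = 100.1 g
(c) Fe consumed = 0.94 × (4/3) = 1.25333 mol; remaining = 2.87914 − 1.25333 = 1.62581 mol; mass = 1.62581 mol × 55.85 g/mol = 90.8 g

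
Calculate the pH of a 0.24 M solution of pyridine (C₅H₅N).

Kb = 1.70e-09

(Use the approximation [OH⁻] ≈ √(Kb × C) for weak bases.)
pH = 9.31

[OH⁻] = √(Kb × C) = √(1.70e-09 × 0.24) = 2.0199e-05. pOH = 4.69, pH = 14 - pOH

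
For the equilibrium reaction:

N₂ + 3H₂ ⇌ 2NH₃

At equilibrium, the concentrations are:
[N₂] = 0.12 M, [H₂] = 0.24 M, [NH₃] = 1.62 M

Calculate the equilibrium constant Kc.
K_c = 1.58e+03

Kc = ([NH₃]^2) / ([N₂] × [H₂]^3)
   = ((1.62)^2) / ((0.12)·(0.24)^3)
   = 2.6244 / 0.0016589 = 1.58e+03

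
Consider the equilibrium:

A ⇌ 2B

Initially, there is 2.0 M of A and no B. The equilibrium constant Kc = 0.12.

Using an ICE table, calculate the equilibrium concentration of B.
[B] = 0.461 M

ICE: [A] = 2.0 − x, [B] = 2x.
Kc = (2x)²/(2.0 − x) = 0.12 ⇒ 4x² + 0.12x − 0.24 = 0.
x = (−0.12 + √(0.12² + 4·4·0.24))/(2·4) = (−0.12 + √3.8544)/8 = 0.23041.
[B] = 2x = 0.461 M.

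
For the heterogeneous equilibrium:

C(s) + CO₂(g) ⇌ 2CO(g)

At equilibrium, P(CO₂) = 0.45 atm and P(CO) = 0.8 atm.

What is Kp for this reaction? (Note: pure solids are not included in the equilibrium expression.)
K_p = 1.422

Solid C is excluded.
Kp = P(CO)²/P(CO₂) = (0.8)²/0.45 = 0.64/0.45 = 1.422.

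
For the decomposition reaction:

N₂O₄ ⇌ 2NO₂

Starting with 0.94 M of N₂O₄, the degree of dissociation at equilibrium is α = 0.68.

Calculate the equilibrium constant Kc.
K_c = 5.4332

x = α·[A]₀ = 0.68 × 0.94 = 0.6392 M dissociated.
At eq: [N₂O₄] = 0.94 − 0.6392 = 0.3008 M; [NO₂] = 2x = 1.278 M.
Kc = [NO₂]²/[N₂O₄] = (1.278)²/0.3008 = 5.433.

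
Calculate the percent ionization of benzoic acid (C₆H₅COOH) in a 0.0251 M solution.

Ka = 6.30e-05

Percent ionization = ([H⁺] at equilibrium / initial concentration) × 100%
Percent ionization = 4.89%

Let x = [H⁺]. Ka = x²/(C - x) ⇒ x² + (6.30e-05)x - (6.30e-05)(0.0251) = 0. x = 1.2264e-03. Percent = (1.2264e-03/0.0251) × 100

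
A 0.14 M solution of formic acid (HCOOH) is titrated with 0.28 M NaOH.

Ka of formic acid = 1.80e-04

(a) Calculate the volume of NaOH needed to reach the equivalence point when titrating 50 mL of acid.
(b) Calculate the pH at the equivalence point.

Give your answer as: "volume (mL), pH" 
V = 25.0 mL, pH = 8.36

(a) At equivalence: moles acid = moles base.
moles acid = 0.14 × 0.05 = 0.007 mol; V_NaOH = 0.007/0.28 = 0.025 L = 25.0 mL.
(b) At equivalence, all acid → conjugate base A⁻ at [A⁻] = 0.007/0.075 = 0.09333 M.
Kb = Kw/Ka = 1.0e-14/1.80e-04 = 5.556e-11; [OH⁻] = √(Kb·[A⁻]) = 2.277e-06; pOH = 5.64; pH = 14 − pOH = 8.36.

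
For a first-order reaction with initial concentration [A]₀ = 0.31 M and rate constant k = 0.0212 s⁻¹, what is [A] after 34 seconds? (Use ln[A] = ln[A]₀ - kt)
0.1508 M

ln[A] = ln[A]₀ - k·t = ln(0.31) - (0.0212)·(34) = -1.1712 - 0.7208 = -1.8920
[A] = e^(-1.8920) = 0.1508 M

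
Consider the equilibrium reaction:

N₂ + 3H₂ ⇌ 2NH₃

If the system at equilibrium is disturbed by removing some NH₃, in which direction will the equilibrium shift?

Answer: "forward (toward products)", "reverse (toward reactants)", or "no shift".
forward (toward products)

Apply Le Chatelier's principle: system shifts to counteract the change.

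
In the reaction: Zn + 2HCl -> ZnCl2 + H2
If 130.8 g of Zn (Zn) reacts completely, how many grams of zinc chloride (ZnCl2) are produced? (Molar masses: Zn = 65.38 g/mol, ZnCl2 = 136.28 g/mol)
Moles of Zn = 130.8 g ÷ 65.38 g/mol = 2.00061 mol
Mole ratio: 1 mol ZnCl2 / 1 mol Zn
Moles of ZnCl2 = 2.00061 × (1/1) = 2.00061 mol
Mass of ZnCl2 = 2.00061 mol × 136.28 g/mol = 272.6 g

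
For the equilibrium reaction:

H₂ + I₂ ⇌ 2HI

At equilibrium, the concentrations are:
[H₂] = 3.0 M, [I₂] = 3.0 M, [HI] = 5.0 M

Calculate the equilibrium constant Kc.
K_c = 2.7778

Kc = ([HI]^2) / ([H₂] × [I₂])
   = ((5.0)^2) / ((3.0)·(3.0))
   = 25 / 9 = 2.7778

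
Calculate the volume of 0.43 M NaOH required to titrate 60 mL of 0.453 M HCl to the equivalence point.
V_{base} = 63.2 mL

At equivalence: moles acid = moles base.
moles HCl = 0.453 M × 0.06 L = 0.02718 mol
V_NaOH = 0.02718 mol ÷ 0.43 M = 0.06321 L = 63.2 mL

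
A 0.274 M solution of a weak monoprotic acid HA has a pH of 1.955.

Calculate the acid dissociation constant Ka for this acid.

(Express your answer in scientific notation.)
K_a = 4.68e-04

[H⁺] = 10^(−pH) = 10^(−1.955) = 1.109e-02 M. For HA ⇌ H⁺ + A⁻, Ka = x²/(C − x) = (1.109e-02)²/(0.274 − 1.109e-02) = 4.68e-04.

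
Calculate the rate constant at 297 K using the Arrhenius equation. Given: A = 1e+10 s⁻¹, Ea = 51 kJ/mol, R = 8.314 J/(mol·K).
1.07e+01 s⁻¹

k = A·exp(-Ea/(R·T)) = 1e+10·exp(-51000/(8.314·297)) = 1e+10·exp(-20.6540) = 1e+10·1.0717e-09 = 1.07e+01 s⁻¹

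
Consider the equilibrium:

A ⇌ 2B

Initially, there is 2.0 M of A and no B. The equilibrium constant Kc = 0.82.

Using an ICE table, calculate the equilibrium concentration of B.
[B] = 1.092 M

ICE: [A] = 2.0 − x, [B] = 2x.
Kc = (2x)²/(2.0 − x) = 0.82 ⇒ 4x² + 0.82x − 1.64 = 0.
x = (−0.82 + √(0.82² + 4·4·1.64))/(2·4) = (−0.82 + √26.912)/8 = 0.54596.
[B] = 2x = 1.092 M.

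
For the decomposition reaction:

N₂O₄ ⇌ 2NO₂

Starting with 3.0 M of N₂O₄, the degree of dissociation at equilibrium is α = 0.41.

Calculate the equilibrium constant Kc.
K_c = 3.4190

x = α·[A]₀ = 0.41 × 3.0 = 1.23 M dissociated.
At eq: [N₂O₄] = 3.0 − 1.23 = 1.77 M; [NO₂] = 2x = 2.46 M.
Kc = [NO₂]²/[N₂O₄] = (2.46)²/1.77 = 3.419.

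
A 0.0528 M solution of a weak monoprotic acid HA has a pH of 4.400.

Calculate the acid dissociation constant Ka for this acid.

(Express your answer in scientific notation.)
K_a = 3.00e-08

[H⁺] = 10^(−pH) = 10^(−4.400) = 3.981e-05 M. For HA ⇌ H⁺ + A⁻, Ka = x²/(C − x) = (3.981e-05)²/(0.0528 − 3.981e-05) = 3.00e-08.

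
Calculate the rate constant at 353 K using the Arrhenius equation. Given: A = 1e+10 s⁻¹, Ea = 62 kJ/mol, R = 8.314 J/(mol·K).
6.69e+00 s⁻¹

k = A·exp(-Ea/(R·T)) = 1e+10·exp(-62000/(8.314·353)) = 1e+10·exp(-21.1255) = 1e+10·6.6883e-10 = 6.69e+00 s⁻¹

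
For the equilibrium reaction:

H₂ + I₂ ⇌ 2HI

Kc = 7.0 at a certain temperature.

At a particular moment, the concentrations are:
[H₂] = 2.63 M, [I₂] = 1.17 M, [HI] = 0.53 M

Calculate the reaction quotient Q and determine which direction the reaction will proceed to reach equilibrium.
Q = 0.091, Q < K, reaction proceeds forward (toward products)

Q = ([HI]^2) / ([H₂] × [I₂])
  = ((0.53)^2) / ((2.63)·(1.17)) = 0.2809/3.0771 = 0.09129
Since Q = 0.09129 < Kc = 7.0, the reaction proceeds forward (toward products) to reach equilibrium.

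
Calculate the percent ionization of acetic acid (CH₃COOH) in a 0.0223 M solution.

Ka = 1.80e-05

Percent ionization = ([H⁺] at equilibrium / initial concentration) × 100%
Percent ionization = 2.8%

Let x = [H⁺]. Ka = x²/(C - x) ⇒ x² + (1.80e-05)x - (1.80e-05)(0.0223) = 0. x = 6.2463e-04. Percent = (6.2463e-04/0.0223) × 100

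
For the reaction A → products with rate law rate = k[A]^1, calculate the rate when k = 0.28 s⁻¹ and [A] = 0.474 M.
0.1327 M/s

rate = k·[A]^1 = 0.28·(0.474)^1 = 0.28·0.474 = 0.1327 M/s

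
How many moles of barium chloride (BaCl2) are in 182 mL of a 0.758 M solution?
Moles = Molarity × Volume (L)
Moles = 0.758 M × 0.182 L = 0.138 mol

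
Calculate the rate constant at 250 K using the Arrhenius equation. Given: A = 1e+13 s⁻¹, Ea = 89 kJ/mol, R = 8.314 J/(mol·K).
2.53e-06 s⁻¹

k = A·exp(-Ea/(R·T)) = 1e+13·exp(-89000/(8.314·250)) = 1e+13·exp(-42.8193) = 1e+13·2.5339e-19 = 2.53e-06 s⁻¹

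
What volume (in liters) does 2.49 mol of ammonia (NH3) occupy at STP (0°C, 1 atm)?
At STP, 1 mol of gas occupies 22.4 L
Volume = 2.49 mol × 22.4 L/mol = 55.78 L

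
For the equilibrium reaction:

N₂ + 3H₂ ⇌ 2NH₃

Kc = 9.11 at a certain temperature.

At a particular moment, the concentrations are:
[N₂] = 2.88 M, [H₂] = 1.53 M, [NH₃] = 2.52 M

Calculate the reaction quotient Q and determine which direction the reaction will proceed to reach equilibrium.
Q = 0.616, Q < K, reaction proceeds forward (toward products)

Q = ([NH₃]^2) / ([N₂] × [H₂]^3)
  = ((2.52)^2) / ((2.88)·(1.53)^3) = 6.3504/10.315 = 0.6157
Since Q = 0.6157 < Kc = 9.11, the reaction proceeds forward (toward products) to reach equilibrium.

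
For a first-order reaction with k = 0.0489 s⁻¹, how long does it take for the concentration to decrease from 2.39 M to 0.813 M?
22.05 s

From ln[A] = ln[A]₀ - k·t: t = ln([A]₀/[A])/k = ln(2.39/0.813)/0.0489 = ln(2.9397)/0.0489 = 1.0783/0.0489 = 22.05 s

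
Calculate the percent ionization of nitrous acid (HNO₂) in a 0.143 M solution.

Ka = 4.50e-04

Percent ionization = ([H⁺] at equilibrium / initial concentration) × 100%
Percent ionization = 5.45%

Let x = [H⁺]. Ka = x²/(C - x) ⇒ x² + (4.50e-04)x - (4.50e-04)(0.143) = 0. x = 7.8000e-03. Percent = (7.8000e-03/0.143) × 100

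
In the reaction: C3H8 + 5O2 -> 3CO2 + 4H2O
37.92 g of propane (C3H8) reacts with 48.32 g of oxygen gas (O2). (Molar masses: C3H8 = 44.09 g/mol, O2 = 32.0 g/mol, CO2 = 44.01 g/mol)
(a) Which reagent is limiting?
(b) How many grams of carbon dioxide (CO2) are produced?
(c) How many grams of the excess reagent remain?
(a) O2, (b) 39.87 g, (c) 24.6 g

Moles of C3H8 = 37.92 g ÷ 44.09 g/mol = 0.860059 mol
Moles of O2 = 48.32 g ÷ 32.0 g/mol = 1.51 mol
Moles ÷ coefficient: C3H8: 0.860059/1 = 0.8601, O2: 1.51/5 = 0.302
(a) O2 has the smaller value, so O2 is the limiting reagent.
(b) Moles of CO2 = 1.51 mol O2 × (3/5) = 0.906 mol; mass = 0.906 mol × 44.01 g/mol = 39.87 g
(c) C3H8 consumed = 1.51 × (1/5) = 0.302 mol; remaining = 0.860059 − 0.302 = 0.558059 mol; mass = 0.558059 mol × 44.09 g/mol = 24.6 g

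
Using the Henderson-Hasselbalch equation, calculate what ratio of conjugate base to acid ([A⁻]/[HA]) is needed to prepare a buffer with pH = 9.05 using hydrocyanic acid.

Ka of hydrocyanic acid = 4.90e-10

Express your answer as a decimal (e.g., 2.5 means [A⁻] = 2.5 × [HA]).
[A⁻]/[HA] = 0.550

pKa = −log(4.90e-10) = 9.3098. pH = pKa + log([A⁻]/[HA]). 9.05 = 9.3098 + log(ratio). log(ratio) = 9.05 − 9.3098 = -0.2598. ratio = 10^(-0.2598) = 0.550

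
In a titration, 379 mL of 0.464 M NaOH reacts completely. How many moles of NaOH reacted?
Moles = Molarity × Volume (L)
Moles = 0.464 M × 0.379 L = 0.1759 mol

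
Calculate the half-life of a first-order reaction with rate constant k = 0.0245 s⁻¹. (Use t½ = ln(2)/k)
28.29 s

t½ = ln(2)/k = 0.6931/0.0245 = 28.29 s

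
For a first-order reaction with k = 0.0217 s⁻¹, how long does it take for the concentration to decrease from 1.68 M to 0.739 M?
37.85 s

From ln[A] = ln[A]₀ - k·t: t = ln([A]₀/[A])/k = ln(1.68/0.739)/0.0217 = ln(2.2733)/0.0217 = 0.8213/0.0217 = 37.85 s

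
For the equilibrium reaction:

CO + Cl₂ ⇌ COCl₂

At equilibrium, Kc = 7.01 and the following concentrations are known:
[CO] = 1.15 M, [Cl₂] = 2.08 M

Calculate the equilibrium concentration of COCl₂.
[COCl₂] = 16.7679 M

Kc = ([COCl₂]) / ([CO] × [Cl₂]) = 7.01
[COCl₂]^1 = Kc · (reactant terms)/(other product terms) = 7.01 · 2.392 / 1 = 16.768
[COCl₂] = 16.7679 M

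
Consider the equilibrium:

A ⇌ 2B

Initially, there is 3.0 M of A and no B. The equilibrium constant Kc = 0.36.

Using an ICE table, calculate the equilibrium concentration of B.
[B] = 0.953 M

ICE: [A] = 3.0 − x, [B] = 2x.
Kc = (2x)²/(3.0 − x) = 0.36 ⇒ 4x² + 0.36x − 1.08 = 0.
x = (−0.36 + √(0.36² + 4·4·1.08))/(2·4) = (−0.36 + √17.41)/8 = 0.47656.
[B] = 2x = 0.953 M.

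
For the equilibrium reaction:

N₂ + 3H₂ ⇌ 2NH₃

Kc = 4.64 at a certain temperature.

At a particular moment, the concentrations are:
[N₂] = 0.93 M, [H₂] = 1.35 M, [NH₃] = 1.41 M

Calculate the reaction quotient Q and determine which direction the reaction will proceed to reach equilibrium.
Q = 0.869, Q < K, reaction proceeds forward (toward products)

Q = ([NH₃]^2) / ([N₂] × [H₂]^3)
  = ((1.41)^2) / ((0.93)·(1.35)^3) = 1.9881/2.2881 = 0.8689
Since Q = 0.8689 < Kc = 4.64, the reaction proceeds forward (toward products) to reach equilibrium.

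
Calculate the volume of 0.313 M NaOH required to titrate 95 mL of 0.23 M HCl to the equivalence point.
V_{base} = 69.8 mL

At equivalence: moles acid = moles base.
moles HCl = 0.23 M × 0.095 L = 0.02185 mol
V_NaOH = 0.02185 mol ÷ 0.313 M = 0.06981 L = 69.8 mL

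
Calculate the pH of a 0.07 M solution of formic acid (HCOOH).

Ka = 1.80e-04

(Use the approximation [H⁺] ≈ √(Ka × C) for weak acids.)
pH = 2.45

[H⁺] = √(Ka × C) = √(1.80e-04 × 0.07) = 3.5496e-03. pH = -log(3.5496e-03)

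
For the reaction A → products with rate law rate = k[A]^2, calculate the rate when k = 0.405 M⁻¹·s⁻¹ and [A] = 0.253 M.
0.02592 M/s

rate = k·[A]^2 = 0.405·(0.253)^2 = 0.405·0.064009 = 0.02592 M/s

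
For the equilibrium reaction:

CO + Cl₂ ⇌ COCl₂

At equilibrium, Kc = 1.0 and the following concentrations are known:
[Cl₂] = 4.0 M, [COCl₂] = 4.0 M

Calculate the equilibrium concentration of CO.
[CO] = 1.0000 M

Kc = ([COCl₂]) / ([CO] × [Cl₂]) = 1.0
[CO]^1 = (product terms)/(Kc · other reactant terms) = 4 / (1.0 · 4) = 1
[CO] = 1.0000 M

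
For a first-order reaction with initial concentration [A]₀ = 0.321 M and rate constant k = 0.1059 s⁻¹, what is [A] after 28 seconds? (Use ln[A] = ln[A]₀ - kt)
0.0165 M

ln[A] = ln[A]₀ - k·t = ln(0.321) - (0.1059)·(28) = -1.1363 - 2.9652 = -4.1015
[A] = e^(-4.1015) = 0.0165 M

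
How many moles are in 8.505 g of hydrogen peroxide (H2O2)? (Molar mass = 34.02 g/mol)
Moles = 8.505 g ÷ 34.02 g/mol = 0.25 mol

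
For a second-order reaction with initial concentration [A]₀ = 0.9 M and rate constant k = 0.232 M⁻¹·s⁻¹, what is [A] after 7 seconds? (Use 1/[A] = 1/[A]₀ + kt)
0.3656 M

1/[A] = 1/[A]₀ + k·t = 1/0.9 + (0.232)·(7) = 1.1111 + 1.6240 = 2.7351
[A] = 1/2.7351 = 0.3656 M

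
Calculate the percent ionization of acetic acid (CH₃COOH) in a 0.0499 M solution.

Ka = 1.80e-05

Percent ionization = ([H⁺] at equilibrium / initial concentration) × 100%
Percent ionization = 1.88%

Let x = [H⁺]. Ka = x²/(C - x) ⇒ x² + (1.80e-05)x - (1.80e-05)(0.0499) = 0. x = 9.3878e-04. Percent = (9.3878e-04/0.0499) × 100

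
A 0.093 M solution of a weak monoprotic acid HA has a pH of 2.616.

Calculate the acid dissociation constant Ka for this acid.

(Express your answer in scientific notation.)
K_a = 6.47e-05

[H⁺] = 10^(−pH) = 10^(−2.616) = 2.421e-03 M. For HA ⇌ H⁺ + A⁻, Ka = x²/(C − x) = (2.421e-03)²/(0.093 − 2.421e-03) = 6.47e-05.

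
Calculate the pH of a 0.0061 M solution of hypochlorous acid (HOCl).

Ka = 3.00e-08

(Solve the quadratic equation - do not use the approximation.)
pH = 4.87

x² + Ka×x - Ka×C = 0. Using quadratic formula: [H⁺] = 1.3513e-05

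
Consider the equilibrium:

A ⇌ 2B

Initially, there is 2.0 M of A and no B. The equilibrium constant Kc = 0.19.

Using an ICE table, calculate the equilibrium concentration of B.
[B] = 0.571 M

ICE: [A] = 2.0 − x, [B] = 2x.
Kc = (2x)²/(2.0 − x) = 0.19 ⇒ 4x² + 0.19x − 0.38 = 0.
x = (−0.19 + √(0.19² + 4·4·0.38))/(2·4) = (−0.19 + √6.1161)/8 = 0.28538.
[B] = 2x = 0.571 M.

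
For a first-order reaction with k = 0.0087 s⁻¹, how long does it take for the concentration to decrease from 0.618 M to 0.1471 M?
164.99 s

From ln[A] = ln[A]₀ - k·t: t = ln([A]₀/[A])/k = ln(0.618/0.1471)/0.0087 = ln(4.2012)/0.0087 = 1.4354/0.0087 = 164.99 s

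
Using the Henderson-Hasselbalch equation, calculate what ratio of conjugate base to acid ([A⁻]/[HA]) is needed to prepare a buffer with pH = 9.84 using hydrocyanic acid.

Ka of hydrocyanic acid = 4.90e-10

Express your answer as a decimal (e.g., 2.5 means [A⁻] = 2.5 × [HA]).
[A⁻]/[HA] = 3.390

pKa = −log(4.90e-10) = 9.3098. pH = pKa + log([A⁻]/[HA]). 9.84 = 9.3098 + log(ratio). log(ratio) = 9.84 − 9.3098 = 0.5302. ratio = 10^(0.5302) = 3.390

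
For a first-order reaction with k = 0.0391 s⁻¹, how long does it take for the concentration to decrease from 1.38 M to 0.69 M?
17.73 s

From ln[A] = ln[A]₀ - k·t: t = ln([A]₀/[A])/k = ln(1.38/0.69)/0.0391 = ln(2.0000)/0.0391 = 0.6931/0.0391 = 17.73 s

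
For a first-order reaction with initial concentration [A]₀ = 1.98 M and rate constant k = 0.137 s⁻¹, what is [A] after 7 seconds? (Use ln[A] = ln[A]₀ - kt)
0.7589 M

ln[A] = ln[A]₀ - k·t = ln(1.98) - (0.137)·(7) = 0.6831 - 0.9590 = -0.2759
[A] = e^(-0.2759) = 0.7589 M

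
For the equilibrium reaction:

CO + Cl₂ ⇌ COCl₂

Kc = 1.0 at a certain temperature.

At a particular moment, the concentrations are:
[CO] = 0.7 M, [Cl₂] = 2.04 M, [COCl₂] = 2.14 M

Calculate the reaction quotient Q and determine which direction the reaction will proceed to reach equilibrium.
Q = 1.499, Q > K, reaction proceeds reverse (toward reactants)

Q = ([COCl₂]) / ([CO] × [Cl₂])
  = ((2.14)) / ((0.7)·(2.04)) = 2.14/1.428 = 1.499
Since Q = 1.499 > Kc = 1.0, the reaction proceeds reverse (toward reactants) to reach equilibrium.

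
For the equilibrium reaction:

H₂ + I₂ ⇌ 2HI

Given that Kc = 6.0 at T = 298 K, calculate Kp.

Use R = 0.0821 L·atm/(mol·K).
K_p = 6.0000

Δn = (moles gaseous products) − (moles gaseous reactants) = 0
T = 298 K; RT = 0.0821 × 298 = 24.4658
Kp = Kc·(RT)^Δn = 6.0 × (24.4658)^0 = 6.0 × 1 = 6.0000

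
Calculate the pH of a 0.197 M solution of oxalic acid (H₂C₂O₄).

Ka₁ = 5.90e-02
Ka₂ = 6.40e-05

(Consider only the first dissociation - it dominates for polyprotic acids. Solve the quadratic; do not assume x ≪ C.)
pH = 1.08

x² + Ka₁·x − Ka₁·C = 0 with Ka₁ = 5.90e-02, C = 0.197.
x = (−Ka₁ + √(Ka₁² + 4·Ka₁·C))/2 = 8.2273e-02 M, so pH = 1.08.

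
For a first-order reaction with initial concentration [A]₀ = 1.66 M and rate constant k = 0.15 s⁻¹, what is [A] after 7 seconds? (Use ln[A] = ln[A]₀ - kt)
0.5809 M

ln[A] = ln[A]₀ - k·t = ln(1.66) - (0.15)·(7) = 0.5068 - 1.0500 = -0.5432
[A] = e^(-0.5432) = 0.5809 M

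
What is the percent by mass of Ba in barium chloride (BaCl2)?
Mass of Ba in formula = 137.33 × 1 = 137.33 g/mol
Molar mass = 208.23 g/mol
% Ba = (137.33/208.23) × 100% = 65.95%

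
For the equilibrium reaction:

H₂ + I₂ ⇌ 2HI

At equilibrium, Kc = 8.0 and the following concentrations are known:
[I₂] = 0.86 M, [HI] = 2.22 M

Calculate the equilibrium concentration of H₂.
[H₂] = 0.7163 M

Kc = ([HI]^2) / ([H₂] × [I₂]) = 8.0
[H₂]^1 = (product terms)/(Kc · other reactant terms) = 4.9284 / (8.0 · 0.86) = 0.71634
[H₂] = 0.7163 M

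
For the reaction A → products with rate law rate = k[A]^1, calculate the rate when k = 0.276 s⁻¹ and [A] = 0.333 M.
0.09191 M/s

rate = k·[A]^1 = 0.276·(0.333)^1 = 0.276·0.333 = 0.09191 M/s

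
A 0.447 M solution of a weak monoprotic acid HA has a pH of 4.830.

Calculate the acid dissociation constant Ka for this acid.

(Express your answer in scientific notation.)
K_a = 4.89e-10

[H⁺] = 10^(−pH) = 10^(−4.830) = 1.479e-05 M. For HA ⇌ H⁺ + A⁻, Ka = x²/(C − x) = (1.479e-05)²/(0.447 − 1.479e-05) = 4.89e-10.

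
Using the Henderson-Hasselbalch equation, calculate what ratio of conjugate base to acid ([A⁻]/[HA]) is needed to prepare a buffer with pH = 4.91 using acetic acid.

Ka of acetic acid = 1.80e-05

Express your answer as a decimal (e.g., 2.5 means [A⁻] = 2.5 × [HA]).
[A⁻]/[HA] = 1.463

pKa = −log(1.80e-05) = 4.7447. pH = pKa + log([A⁻]/[HA]). 4.91 = 4.7447 + log(ratio). log(ratio) = 4.91 − 4.7447 = 0.1653. ratio = 10^(0.1653) = 1.463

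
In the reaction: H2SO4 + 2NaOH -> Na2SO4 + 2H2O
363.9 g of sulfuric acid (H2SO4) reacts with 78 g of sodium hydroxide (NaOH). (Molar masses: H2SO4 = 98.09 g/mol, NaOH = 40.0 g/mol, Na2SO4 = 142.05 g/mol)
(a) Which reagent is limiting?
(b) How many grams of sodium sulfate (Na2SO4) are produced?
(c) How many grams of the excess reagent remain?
(a) NaOH, (b) 138.5 g, (c) 268.3 g

Moles of H2SO4 = 363.9 g ÷ 98.09 g/mol = 3.70986 mol
Moles of NaOH = 78 g ÷ 40.0 g/mol = 1.95 mol
Moles ÷ coefficient: H2SO4: 3.70986/1 = 3.71, NaOH: 1.95/2 = 0.975
(a) NaOH has the smaller value, so NaOH is the limiting reagent.
(b) Moles of Na2SO4 = 1.95 mol NaOH × (1/2) = 0.975 mol; mass = 0.975 mol × 142.05 g/mol = 138.5 g
(c) H2SO4 consumed = 1.95 × (1/2) = 0.975 mol; remaining = 3.70986 − 0.975 = 2.73486 mol; mass = 2.73486 mol × 98.09 g/mol = 268.3 g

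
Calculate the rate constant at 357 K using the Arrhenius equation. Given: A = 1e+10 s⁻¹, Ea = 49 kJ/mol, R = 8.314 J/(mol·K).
6.77e+02 s⁻¹

k = A·exp(-Ea/(R·T)) = 1e+10·exp(-49000/(8.314·357)) = 1e+10·exp(-16.5089) = 1e+10·6.7652e-08 = 6.77e+02 s⁻¹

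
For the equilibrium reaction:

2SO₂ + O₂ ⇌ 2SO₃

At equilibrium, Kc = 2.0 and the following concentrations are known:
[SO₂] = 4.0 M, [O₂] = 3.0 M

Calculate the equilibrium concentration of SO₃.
[SO₃] = 9.7980 M

Kc = ([SO₃]^2) / ([SO₂]^2 × [O₂]) = 2.0
[SO₃]^2 = Kc · (reactant terms)/(other product terms) = 2.0 · 48 / 1 = 96
[SO₃] = (96)^(1/2) = 9.7980 M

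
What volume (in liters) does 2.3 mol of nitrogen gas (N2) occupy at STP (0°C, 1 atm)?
At STP, 1 mol of gas occupies 22.4 L
Volume = 2.3 mol × 22.4 L/mol = 51.52 L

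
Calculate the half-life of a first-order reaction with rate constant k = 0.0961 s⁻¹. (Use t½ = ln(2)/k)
7.21 s

t½ = ln(2)/k = 0.6931/0.0961 = 7.21 s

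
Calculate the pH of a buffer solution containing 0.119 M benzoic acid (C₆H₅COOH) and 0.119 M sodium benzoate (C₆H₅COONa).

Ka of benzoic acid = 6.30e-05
pH = 4.20

pKa = -log(6.30e-05) = 4.20. pH = pKa + log([A⁻]/[HA]) = 4.20 + log(0.119/0.119)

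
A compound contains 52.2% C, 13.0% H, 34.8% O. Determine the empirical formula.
Moles of C = 52.2 g / 12.01 g/mol = 4.346 mol
Moles of H = 13.0 g / 1.008 g/mol = 12.897 mol
Moles of O = 34.8 g / 16.0 g/mol = 2.175 mol

Smallest moles = 2.175
Divide all by smallest:
C: 4.346 / 2.175 = 2.00
H: 12.897 / 2.175 = 5.93
O: 2.175 / 2.175 = 1.00

Empirical formula: C2H6O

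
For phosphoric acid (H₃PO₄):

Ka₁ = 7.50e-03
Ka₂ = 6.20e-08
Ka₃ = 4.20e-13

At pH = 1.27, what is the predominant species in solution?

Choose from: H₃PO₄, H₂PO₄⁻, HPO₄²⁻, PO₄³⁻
H₃PO₄

pKa1 = 2.12, pKa2 = 7.21, pKa3 = 12.38. Each pKa is the crossover between adjacent species; pH = 1.27 lies in the region where H₃PO₄ predominates.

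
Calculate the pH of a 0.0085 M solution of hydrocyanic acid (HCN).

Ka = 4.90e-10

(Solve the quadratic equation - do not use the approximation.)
pH = 5.69

x² + Ka×x - Ka×C = 0. Using quadratic formula: [H⁺] = 2.0406e-06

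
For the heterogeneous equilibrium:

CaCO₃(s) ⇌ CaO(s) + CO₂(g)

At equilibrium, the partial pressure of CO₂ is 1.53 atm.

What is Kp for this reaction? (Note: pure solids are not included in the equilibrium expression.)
K_p = 1.53

Solids (CaCO₃, CaO) have activity 1 and are excluded.
Kp = P(CO₂) = 1.53.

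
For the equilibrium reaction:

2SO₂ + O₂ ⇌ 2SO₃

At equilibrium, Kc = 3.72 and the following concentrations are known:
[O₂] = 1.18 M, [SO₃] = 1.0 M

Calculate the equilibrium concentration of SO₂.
[SO₂] = 0.4773 M

Kc = ([SO₃]^2) / ([SO₂]^2 × [O₂]) = 3.72
[SO₂]^2 = (product terms)/(Kc · other reactant terms) = 1 / (3.72 · 1.18) = 0.22781
[SO₂] = (0.22781)^(1/2) = 0.4773 M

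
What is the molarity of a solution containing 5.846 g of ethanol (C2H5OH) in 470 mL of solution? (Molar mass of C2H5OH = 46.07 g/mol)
Moles of C2H5OH = 5.846 g ÷ 46.07 g/mol = 0.126894 mol
Volume = 470 mL = 0.47 L
Molarity = 0.126894 mol ÷ 0.47 L = 0.27 M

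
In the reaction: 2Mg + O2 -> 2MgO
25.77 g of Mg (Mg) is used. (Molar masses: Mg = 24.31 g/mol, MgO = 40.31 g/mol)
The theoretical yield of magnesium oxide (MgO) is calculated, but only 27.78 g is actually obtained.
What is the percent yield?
Moles of Mg = 25.77 g ÷ 24.31 g/mol = 1.06006 mol
Mole ratio: 2 mol MgO / 2 mol Mg
Moles of MgO = 1.06006 × (2/2) = 1.06006 mol
Theoretical yield = 1.06006 mol × 40.31 g/mol = 42.731 g
Actual yield = 27.78 g
Percent yield = (27.78 / 42.731) × 100% = 65.0%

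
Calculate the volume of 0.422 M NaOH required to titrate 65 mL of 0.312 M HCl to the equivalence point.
V_{base} = 48.1 mL

At equivalence: moles acid = moles base.
moles HCl = 0.312 M × 0.065 L = 0.02028 mol
V_NaOH = 0.02028 mol ÷ 0.422 M = 0.04806 L = 48.1 mL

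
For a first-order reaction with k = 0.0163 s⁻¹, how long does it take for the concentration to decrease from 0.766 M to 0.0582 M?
158.12 s

From ln[A] = ln[A]₀ - k·t: t = ln([A]₀/[A])/k = ln(0.766/0.0582)/0.0163 = ln(13.1615)/0.0163 = 2.5773/0.0163 = 158.12 s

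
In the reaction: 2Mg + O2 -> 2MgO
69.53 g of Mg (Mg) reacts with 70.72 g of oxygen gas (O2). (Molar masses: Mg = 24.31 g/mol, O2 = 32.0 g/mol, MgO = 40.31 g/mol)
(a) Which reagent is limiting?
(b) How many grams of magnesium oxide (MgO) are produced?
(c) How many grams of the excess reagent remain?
(a) Mg, (b) 115.3 g, (c) 24.96 g

Moles of Mg = 69.53 g ÷ 24.31 g/mol = 2.86014 mol
Moles of O2 = 70.72 g ÷ 32.0 g/mol = 2.21 mol
Moles ÷ coefficient: Mg: 2.86014/2 = 1.43, O2: 2.21/1 = 2.21
(a) Mg has the smaller value, so Mg is the limiting reagent.
(b) Moles of MgO = 2.86014 mol Mg × (2/2) = 2.86014 mol; mass = 2.86014 mol × 40.31 g/mol = 115.3 g
(c) O2 consumed = 2.86014 × (1/2) = 1.43007 mol; remaining = 2.21 − 1.43007 = 0.77993 mol; mass = 0.77993 mol × 32.0 g/mol = 24.96 g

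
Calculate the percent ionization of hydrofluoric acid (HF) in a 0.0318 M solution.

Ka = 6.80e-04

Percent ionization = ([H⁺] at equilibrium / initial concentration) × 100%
Percent ionization = 13.6%

Let x = [H⁺]. Ka = x²/(C - x) ⇒ x² + (6.80e-04)x - (6.80e-04)(0.0318) = 0. x = 4.3226e-03. Percent = (4.3226e-03/0.0318) × 100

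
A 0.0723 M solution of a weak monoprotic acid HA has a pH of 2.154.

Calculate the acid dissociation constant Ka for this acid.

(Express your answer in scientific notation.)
K_a = 7.54e-04

[H⁺] = 10^(−pH) = 10^(−2.154) = 7.015e-03 M. For HA ⇌ H⁺ + A⁻, Ka = x²/(C − x) = (7.015e-03)²/(0.0723 − 7.015e-03) = 7.54e-04.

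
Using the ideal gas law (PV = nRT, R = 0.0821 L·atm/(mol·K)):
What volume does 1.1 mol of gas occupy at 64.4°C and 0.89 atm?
T = 64.4°C + 273.15 = 337.55 K
V = nRT/P = (1.1 × 0.0821 × 337.55) / 0.89
V = 34.25 L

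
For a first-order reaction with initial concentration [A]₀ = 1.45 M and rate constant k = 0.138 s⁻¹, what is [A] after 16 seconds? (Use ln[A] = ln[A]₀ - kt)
0.1594 M

ln[A] = ln[A]₀ - k·t = ln(1.45) - (0.138)·(16) = 0.3716 - 2.2080 = -1.8364
[A] = e^(-1.8364) = 0.1594 M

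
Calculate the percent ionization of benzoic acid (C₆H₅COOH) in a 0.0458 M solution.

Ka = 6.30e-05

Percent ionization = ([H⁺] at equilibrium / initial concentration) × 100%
Percent ionization = 3.64%

Let x = [H⁺]. Ka = x²/(C - x) ⇒ x² + (6.30e-05)x - (6.30e-05)(0.0458) = 0. x = 1.6674e-03. Percent = (1.6674e-03/0.0458) × 100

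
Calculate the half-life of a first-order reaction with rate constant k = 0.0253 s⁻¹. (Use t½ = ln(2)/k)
27.40 s

t½ = ln(2)/k = 0.6931/0.0253 = 27.40 s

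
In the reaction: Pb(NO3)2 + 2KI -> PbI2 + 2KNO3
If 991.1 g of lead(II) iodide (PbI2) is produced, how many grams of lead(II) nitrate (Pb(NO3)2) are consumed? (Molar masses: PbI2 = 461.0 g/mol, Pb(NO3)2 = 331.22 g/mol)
Moles of PbI2 = 991.1 g ÷ 461.0 g/mol = 2.14989 mol
Mole ratio: 1 mol Pb(NO3)2 / 1 mol PbI2
Moles of Pb(NO3)2 = 2.14989 × (1/1) = 2.14989 mol
Mass of Pb(NO3)2 = 2.14989 mol × 331.22 g/mol = 712.1 g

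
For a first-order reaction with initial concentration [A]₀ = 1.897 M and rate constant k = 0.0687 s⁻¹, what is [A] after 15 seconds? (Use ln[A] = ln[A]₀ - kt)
0.6769 M

ln[A] = ln[A]₀ - k·t = ln(1.897) - (0.0687)·(15) = 0.6403 - 1.0305 = -0.3902
[A] = e^(-0.3902) = 0.6769 M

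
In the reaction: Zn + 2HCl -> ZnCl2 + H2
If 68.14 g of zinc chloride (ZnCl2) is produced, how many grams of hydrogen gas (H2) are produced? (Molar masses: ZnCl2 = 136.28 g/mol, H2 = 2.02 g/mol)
Moles of ZnCl2 = 68.14 g ÷ 136.28 g/mol = 0.5 mol
Mole ratio: 1 mol H2 / 1 mol ZnCl2
Moles of H2 = 0.5 × (1/1) = 0.5 mol
Mass of H2 = 0.5 mol × 2.02 g/mol = 1.01 g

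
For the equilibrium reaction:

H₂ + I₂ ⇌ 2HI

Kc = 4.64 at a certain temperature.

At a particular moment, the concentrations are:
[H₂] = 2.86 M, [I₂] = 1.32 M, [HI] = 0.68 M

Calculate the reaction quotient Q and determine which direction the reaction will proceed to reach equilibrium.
Q = 0.122, Q < K, reaction proceeds forward (toward products)

Q = ([HI]^2) / ([H₂] × [I₂])
  = ((0.68)^2) / ((2.86)·(1.32)) = 0.4624/3.7752 = 0.1225
Since Q = 0.1225 < Kc = 4.64, the reaction proceeds forward (toward products) to reach equilibrium.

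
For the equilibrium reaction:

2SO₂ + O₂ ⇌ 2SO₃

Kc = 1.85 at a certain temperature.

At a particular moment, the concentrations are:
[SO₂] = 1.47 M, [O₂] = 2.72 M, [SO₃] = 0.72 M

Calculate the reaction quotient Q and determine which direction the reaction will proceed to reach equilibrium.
Q = 0.088, Q < K, reaction proceeds forward (toward products)

Q = ([SO₃]^2) / ([SO₂]^2 × [O₂])
  = ((0.72)^2) / ((1.47)^2·(2.72)) = 0.5184/5.8776 = 0.0882
Since Q = 0.0882 < Kc = 1.85, the reaction proceeds forward (toward products) to reach equilibrium.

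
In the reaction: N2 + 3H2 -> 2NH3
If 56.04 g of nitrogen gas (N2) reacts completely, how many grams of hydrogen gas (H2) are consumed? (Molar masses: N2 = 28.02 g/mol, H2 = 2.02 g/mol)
Moles of N2 = 56.04 g ÷ 28.02 g/mol = 2 mol
Mole ratio: 3 mol H2 / 1 mol N2
Moles of H2 = 2 × (3/1) = 6 mol
Mass of H2 = 6 mol × 2.02 g/mol = 12.12 g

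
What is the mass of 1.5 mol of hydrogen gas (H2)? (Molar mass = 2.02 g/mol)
Mass = 1.5 mol × 2.02 g/mol = 3.03 g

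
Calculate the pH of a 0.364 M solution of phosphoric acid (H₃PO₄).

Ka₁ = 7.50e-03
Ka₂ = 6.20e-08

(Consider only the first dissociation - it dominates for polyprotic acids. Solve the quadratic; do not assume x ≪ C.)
pH = 1.31

x² + Ka₁·x − Ka₁·C = 0 with Ka₁ = 7.50e-03, C = 0.364.
x = (−Ka₁ + √(Ka₁² + 4·Ka₁·C))/2 = 4.8634e-02 M, so pH = 1.31.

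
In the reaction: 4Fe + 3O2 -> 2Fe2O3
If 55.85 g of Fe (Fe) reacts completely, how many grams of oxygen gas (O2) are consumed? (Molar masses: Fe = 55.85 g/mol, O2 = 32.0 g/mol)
Moles of Fe = 55.85 g ÷ 55.85 g/mol = 1 mol
Mole ratio: 3 mol O2 / 4 mol Fe
Moles of O2 = 1 × (3/4) = 0.75 mol
Mass of O2 = 0.75 mol × 32.0 g/mol = 24 g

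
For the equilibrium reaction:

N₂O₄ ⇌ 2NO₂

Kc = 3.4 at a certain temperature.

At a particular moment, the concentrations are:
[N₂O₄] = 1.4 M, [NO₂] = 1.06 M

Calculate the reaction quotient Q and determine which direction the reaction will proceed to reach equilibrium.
Q = 0.803, Q < K, reaction proceeds forward (toward products)

Q = ([NO₂]^2) / ([N₂O₄])
  = ((1.06)^2) / ((1.4)) = 1.1236/1.4 = 0.8026
Since Q = 0.8026 < Kc = 3.4, the reaction proceeds forward (toward products) to reach equilibrium.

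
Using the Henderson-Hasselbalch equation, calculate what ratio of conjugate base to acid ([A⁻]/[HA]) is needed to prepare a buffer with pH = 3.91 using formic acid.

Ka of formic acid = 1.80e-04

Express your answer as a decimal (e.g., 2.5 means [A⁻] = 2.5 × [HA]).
[A⁻]/[HA] = 1.463

pKa = −log(1.80e-04) = 3.7447. pH = pKa + log([A⁻]/[HA]). 3.91 = 3.7447 + log(ratio). log(ratio) = 3.91 − 3.7447 = 0.1653. ratio = 10^(0.1653) = 1.463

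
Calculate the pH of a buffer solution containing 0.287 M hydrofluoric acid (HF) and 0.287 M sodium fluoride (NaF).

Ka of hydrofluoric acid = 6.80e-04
pH = 3.17

pKa = -log(6.80e-04) = 3.17. pH = pKa + log([A⁻]/[HA]) = 3.17 + log(0.287/0.287)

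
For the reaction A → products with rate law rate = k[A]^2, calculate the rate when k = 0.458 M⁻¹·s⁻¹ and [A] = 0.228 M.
0.02381 M/s

rate = k·[A]^2 = 0.458·(0.228)^2 = 0.458·0.051984 = 0.02381 M/s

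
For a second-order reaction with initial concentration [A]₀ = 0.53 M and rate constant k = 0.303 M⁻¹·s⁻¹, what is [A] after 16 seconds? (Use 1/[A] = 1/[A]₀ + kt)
0.1485 M

1/[A] = 1/[A]₀ + k·t = 1/0.53 + (0.303)·(16) = 1.8868 + 4.8480 = 6.7348
[A] = 1/6.7348 = 0.1485 M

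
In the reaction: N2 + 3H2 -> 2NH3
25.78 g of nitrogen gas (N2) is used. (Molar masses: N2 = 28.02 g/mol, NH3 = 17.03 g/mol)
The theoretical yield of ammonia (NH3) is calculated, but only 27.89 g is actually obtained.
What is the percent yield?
Moles of N2 = 25.78 g ÷ 28.02 g/mol = 0.920057 mol
Mole ratio: 2 mol NH3 / 1 mol N2
Moles of NH3 = 0.920057 × (2/1) = 1.84011 mol
Theoretical yield = 1.84011 mol × 17.03 g/mol = 31.337 g
Actual yield = 27.89 g
Percent yield = (27.89 / 31.337) × 100% = 89.0%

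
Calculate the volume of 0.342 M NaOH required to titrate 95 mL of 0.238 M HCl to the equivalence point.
V_{base} = 66.1 mL

At equivalence: moles acid = moles base.
moles HCl = 0.238 M × 0.095 L = 0.02261 mol
V_NaOH = 0.02261 mol ÷ 0.342 M = 0.06611 L = 66.1 mL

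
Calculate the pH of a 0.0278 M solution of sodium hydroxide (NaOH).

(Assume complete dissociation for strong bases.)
pH = 12.44

[OH⁻] = 0.0278 M for strong base. pOH = -log[OH⁻] = 1.56, pH = 14 - pOH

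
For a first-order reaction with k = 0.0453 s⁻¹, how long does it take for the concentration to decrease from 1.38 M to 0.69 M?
15.30 s

From ln[A] = ln[A]₀ - k·t: t = ln([A]₀/[A])/k = ln(1.38/0.69)/0.0453 = ln(2.0000)/0.0453 = 0.6931/0.0453 = 15.30 s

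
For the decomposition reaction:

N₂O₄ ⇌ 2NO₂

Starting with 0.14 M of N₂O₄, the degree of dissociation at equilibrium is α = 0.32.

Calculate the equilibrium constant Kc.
K_c = 0.0843

x = α·[A]₀ = 0.32 × 0.14 = 0.0448 M dissociated.
At eq: [N₂O₄] = 0.14 − 0.0448 = 0.0952 M; [NO₂] = 2x = 0.0896 M.
Kc = [NO₂]²/[N₂O₄] = (0.0896)²/0.0952 = 0.08433.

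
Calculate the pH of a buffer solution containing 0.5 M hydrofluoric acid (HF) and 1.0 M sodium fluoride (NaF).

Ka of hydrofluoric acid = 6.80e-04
pH = 3.47

pKa = -log(6.80e-04) = 3.17. pH = pKa + log([A⁻]/[HA]) = 3.17 + log(1.0/0.5)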